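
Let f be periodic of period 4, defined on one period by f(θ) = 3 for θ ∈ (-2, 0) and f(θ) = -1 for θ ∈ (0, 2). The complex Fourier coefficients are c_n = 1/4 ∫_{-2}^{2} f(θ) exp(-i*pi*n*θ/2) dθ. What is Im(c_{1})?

Since f is real-valued, Im(c_{1}) = -1/4 ∫_{-2}^{2} f(θ) sin(pi*θ/2) dθ = -b_{1}/2.
Split the integral at the breakpoints.
Directly, an antiderivative of (3) sin(pi*θ/2) is -6*cos(pi*θ/2)/pi; evaluating from -2 to 0: ∫_{-2}^{0} (3) sin(pi*θ/2) dθ = (-6/pi) - (6/pi) = -12/pi.
Directly, an antiderivative of (-1) sin(pi*θ/2) is 2*cos(pi*θ/2)/pi; evaluating from 0 to 2: ∫_{0}^{2} (-1) sin(pi*θ/2) dθ = (-2/pi) - (2/pi) = -4/pi.
So ∫_{-2}^{2} f(θ) sin(pi*θ/2) dθ = -16/pi.
Hence Im(c_{1}) = (-1/4)·(-16/pi) = 4/pi.

4/pi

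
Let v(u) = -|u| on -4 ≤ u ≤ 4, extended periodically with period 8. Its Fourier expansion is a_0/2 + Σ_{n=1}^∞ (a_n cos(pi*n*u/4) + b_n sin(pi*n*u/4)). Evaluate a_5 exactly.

a_5 = 1/4 ∫_{-4}^{4} v(u) cos(5*pi*u/4) du.
v is even and cos(5*pi*u/4) is even, so the integrand is even and a_5 = 1/2 ∫_0^{4} v(u) cos(5*pi*u/4) du.
Integrating by parts (boundary term plus one more integral), an antiderivative of (-u) cos(5*pi*u/4) is -4*u*sin(5*pi*u/4)/(5*pi) - 16*cos(5*pi*u/4)/(25*pi**2); evaluating from 0 to 4: ∫_{0}^{4} (-u) cos(5*pi*u/4) du = (16/(25*pi**2)) - (-16/(25*pi**2)) = 32/(25*pi**2).
Hence a_5 = (1/2)·(32/(25*pi**2)) = 16/(25*pi**2).

16/(25*pi**2)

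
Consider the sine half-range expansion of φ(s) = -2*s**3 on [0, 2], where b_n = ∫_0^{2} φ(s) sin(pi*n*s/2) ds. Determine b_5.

b_5 = ∫_0^{2} (-2*s**3) sin(5*pi*s/2) ds.
Integrating by parts three times (tabular method), an antiderivative of (-2*s**3) sin(5*pi*s/2) is 4*s**3*cos(5*pi*s/2)/(5*pi) - 24*s**2*sin(5*pi*s/2)/(25*pi**2) - 96*s*cos(5*pi*s/2)/(125*pi**3) + 192*sin(5*pi*s/2)/(625*pi**4); evaluating from 0 to 2: ∫_{0}^{2} (-2*s**3) sin(5*pi*s/2) ds = (32*(6 - 25*pi**2)/(125*pi**3)) - (0) = 32*(6 - 25*pi**2)/(125*pi**3).
Hence b_5 = 32*(6 - 25*pi**2)/(125*pi**3).

32*(6 - 25*pi**2)/(125*pi**3)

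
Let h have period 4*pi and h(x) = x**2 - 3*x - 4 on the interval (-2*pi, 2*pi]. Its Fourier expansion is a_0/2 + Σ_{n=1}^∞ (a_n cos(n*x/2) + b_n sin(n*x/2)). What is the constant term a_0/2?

a_0 = (1/(2*pi)) ∫_{-2*pi}^{2*pi} h(x) dx = (1/(2*pi)) · (16*pi*(-3 + pi**2)/3) = -8 + 8*pi**2/3.
So the constant term a_0/2 = -4 + 4*pi**2/3.

-4 + 4*pi**2/3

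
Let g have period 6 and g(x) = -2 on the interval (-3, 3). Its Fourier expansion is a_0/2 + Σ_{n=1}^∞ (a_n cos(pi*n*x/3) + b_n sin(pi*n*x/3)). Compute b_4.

0

b_4 = 1/3 ∫_{-3}^{3} g(x) sin(4*pi*x/3) dx.
g is even and sin(4*pi*x/3) is odd, so the integrand is odd over a symmetric interval and the integral vanishes.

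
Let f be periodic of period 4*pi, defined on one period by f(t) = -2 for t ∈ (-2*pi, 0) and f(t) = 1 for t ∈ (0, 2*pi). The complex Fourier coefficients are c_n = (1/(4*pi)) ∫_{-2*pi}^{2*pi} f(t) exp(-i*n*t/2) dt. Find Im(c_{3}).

Since f is real-valued, Im(c_{3}) = -(1/(4*pi)) ∫_{-2*pi}^{2*pi} f(t) sin(3*t/2) dt = -b_{3}/2.
Split the integral at the breakpoints.
Directly, an antiderivative of (-2) sin(3*t/2) is 4*cos(3*t/2)/3; evaluating from -2*pi to 0: ∫_{-2*pi}^{0} (-2) sin(3*t/2) dt = (4/3) - (-4/3) = 8/3.
Directly, an antiderivative of (1) sin(3*t/2) is -2*cos(3*t/2)/3; evaluating from 0 to 2*pi: ∫_{0}^{2*pi} (1) sin(3*t/2) dt = (2/3) - (-2/3) = 4/3.
So ∫_{-2*pi}^{2*pi} f(t) sin(3*t/2) dt = 4.
Hence Im(c_{3}) = (-1/(4*pi))·(4) = -1/pi.

-1/pi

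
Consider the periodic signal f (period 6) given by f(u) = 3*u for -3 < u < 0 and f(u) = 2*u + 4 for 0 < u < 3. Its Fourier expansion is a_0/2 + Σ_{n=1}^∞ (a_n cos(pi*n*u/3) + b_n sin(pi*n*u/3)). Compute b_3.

b_3 = 1/3 ∫_{-3}^{3} f(u) sin(pi*u) du.
Split the integral at the breakpoints.
Integrating by parts (boundary term plus one more integral), an antiderivative of (3*u) sin(pi*u) is -3*u*cos(pi*u)/pi + 3*sin(pi*u)/pi**2; evaluating from -3 to 0: ∫_{-3}^{0} (3*u) sin(pi*u) du = (0) - (-9/pi) = 9/pi.
Integrating by parts (boundary term plus one more integral), an antiderivative of (2*u + 4) sin(pi*u) is -2*u*cos(pi*u)/pi + 2*sin(pi*u)/pi**2 - 4*cos(pi*u)/pi; evaluating from 0 to 3: ∫_{0}^{3} (2*u + 4) sin(pi*u) du = (10/pi) - (-4/pi) = 14/pi.
Summing the pieces and multiplying by (1/3) gives b_3 = 23/(3*pi).

23/(3*pi)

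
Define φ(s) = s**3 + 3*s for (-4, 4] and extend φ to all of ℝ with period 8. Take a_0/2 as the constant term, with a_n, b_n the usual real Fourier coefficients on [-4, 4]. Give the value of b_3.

8*(-32 + 57*pi**2)/(9*pi**3)

b_3 = 1/4 ∫_{-4}^{4} φ(s) sin(3*pi*s/4) ds.
φ is odd and sin(3*pi*s/4) is odd, so the integrand is even and b_3 = 1/2 ∫_0^{4} φ(s) sin(3*pi*s/4) ds.
Integrating by parts three times (tabular method), an antiderivative of (s**3 + 3*s) sin(3*pi*s/4) is -4*s**3*cos(3*pi*s/4)/(3*pi) + 16*s**2*sin(3*pi*s/4)/(3*pi**2) - 4*s*cos(3*pi*s/4)/pi + 128*s*cos(3*pi*s/4)/(9*pi**3) - 512*sin(3*pi*s/4)/(27*pi**4) + 16*sin(3*pi*s/4)/(3*pi**2); evaluating from 0 to 4: ∫_{0}^{4} (s**3 + 3*s) sin(3*pi*s/4) ds = (16*(-32 + 57*pi**2)/(9*pi**3)) - (0) = 16*(-32 + 57*pi**2)/(9*pi**3).
Hence b_3 = (1/2)·(16*(-32 + 57*pi**2)/(9*pi**3)) = 8*(-32 + 57*pi**2)/(9*pi**3).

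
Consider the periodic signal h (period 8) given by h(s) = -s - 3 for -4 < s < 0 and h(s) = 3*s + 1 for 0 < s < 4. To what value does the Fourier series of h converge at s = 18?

7

s = 18 differs from s = 2 by 2 full period(s), and the series is 8-periodic.
h is continuous at s = 2 with value 7, so the series converges to 7 there.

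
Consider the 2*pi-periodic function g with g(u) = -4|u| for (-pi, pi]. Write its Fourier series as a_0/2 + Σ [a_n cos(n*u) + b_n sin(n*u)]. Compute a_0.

-4*pi

a_0 = 1/pi ∫_{-pi}^{pi} g(u) du = 1/pi · (-4*pi**2) = -4*pi.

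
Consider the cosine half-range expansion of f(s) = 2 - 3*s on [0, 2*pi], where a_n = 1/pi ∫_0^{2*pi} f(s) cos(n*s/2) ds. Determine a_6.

a_6 = 1/pi ∫_0^{2*pi} (2 - 3*s) cos(3*s) ds.
Integrating by parts (boundary term plus one more integral), an antiderivative of (2 - 3*s) cos(3*s) is -s*sin(3*s) + 2*sin(3*s)/3 - cos(3*s)/3; evaluating from 0 to 2*pi: ∫_{0}^{2*pi} (2 - 3*s) cos(3*s) ds = (-1/3) - (-1/3) = 0.
Hence a_6 = (1/pi)·(0) = 0.

0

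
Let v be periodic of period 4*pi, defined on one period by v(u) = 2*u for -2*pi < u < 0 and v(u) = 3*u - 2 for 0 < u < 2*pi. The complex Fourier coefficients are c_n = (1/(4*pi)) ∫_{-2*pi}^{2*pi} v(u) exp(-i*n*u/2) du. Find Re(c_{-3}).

-2/(9*pi)

Since v is real-valued, Re(c_{-3}) = (1/(4*pi)) ∫_{-2*pi}^{2*pi} v(u) cos(-3*u/2) du = a_{3}/2.
Split the integral at the breakpoints.
Integrating by parts (boundary term plus one more integral), an antiderivative of (2*u) cos(-3*u/2) is 4*u*sin(3*u/2)/3 + 8*cos(3*u/2)/9; evaluating from -2*pi to 0: ∫_{-2*pi}^{0} (2*u) cos(-3*u/2) du = (8/9) - (-8/9) = 16/9.
Integrating by parts (boundary term plus one more integral), an antiderivative of (3*u - 2) cos(-3*u/2) is 2*u*sin(3*u/2) - 4*sin(3*u/2)/3 + 4*cos(3*u/2)/3; evaluating from 0 to 2*pi: ∫_{0}^{2*pi} (3*u - 2) cos(-3*u/2) du = (-4/3) - (4/3) = -8/3.
So ∫_{-2*pi}^{2*pi} v(u) cos(-3*u/2) du = -8/9.
Hence Re(c_{-3}) = (1/(4*pi))·(-8/9) = -2/(9*pi).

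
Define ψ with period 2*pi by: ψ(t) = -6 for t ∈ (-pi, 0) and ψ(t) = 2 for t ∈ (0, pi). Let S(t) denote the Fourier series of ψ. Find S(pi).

At t = pi the one-sided limits are ψ(pi^-) = 2 and ψ(pi^+) = -6.
By Dirichlet's theorem the series converges to their average, [(2) + (-6)]/2 = -2.

-2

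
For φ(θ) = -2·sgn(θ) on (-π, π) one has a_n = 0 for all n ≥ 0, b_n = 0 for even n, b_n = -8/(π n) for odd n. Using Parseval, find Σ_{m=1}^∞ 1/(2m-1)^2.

Parseval: Σ b_n^2 = (1/π) ∫_{-π}^{π} φ(θ)^2 dθ = 8.
Only odd n contribute, with b_n^2 = 64/(π^2 n^2), so Σ_{m≥1} 1/(2m-1)^2 = π^2·(8)/64 = pi**2/8.

pi**2/8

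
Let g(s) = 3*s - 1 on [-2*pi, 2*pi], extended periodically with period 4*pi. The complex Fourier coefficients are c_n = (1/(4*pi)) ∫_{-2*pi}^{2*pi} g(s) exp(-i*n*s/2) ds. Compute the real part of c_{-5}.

Since g is real-valued, Re(c_{-5}) = (1/(4*pi)) ∫_{-2*pi}^{2*pi} g(s) cos(-5*s/2) ds = a_{5}/2.
Integrating by parts (boundary term plus one more integral), an antiderivative of (3*s - 1) cos(-5*s/2) is 6*s*sin(5*s/2)/5 - 2*sin(5*s/2)/5 + 12*cos(5*s/2)/25; evaluating from -2*pi to 2*pi: ∫_{-2*pi}^{2*pi} (3*s - 1) cos(-5*s/2) ds = (-12/25) - (-12/25) = 0.
Hence Re(c_{-5}) = (1/(4*pi))·(0) = 0.

0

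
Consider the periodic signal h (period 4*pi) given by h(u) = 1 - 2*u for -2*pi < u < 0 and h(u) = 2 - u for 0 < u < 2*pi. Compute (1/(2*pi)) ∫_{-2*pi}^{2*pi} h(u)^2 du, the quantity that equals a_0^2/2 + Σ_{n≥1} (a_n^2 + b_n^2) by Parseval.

(1/(2*pi)) ∫_{-2*pi}^{2*pi} h(u)^2 du = (1/(2*pi)) · (10*pi + 40*pi**3/3) = 5 + 20*pi**2/3.

5 + 20*pi**2/3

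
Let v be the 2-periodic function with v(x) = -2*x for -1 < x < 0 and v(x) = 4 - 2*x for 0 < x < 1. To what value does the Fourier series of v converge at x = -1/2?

v is continuous at x = -1/2 with value 1, so the series converges to 1 there.

1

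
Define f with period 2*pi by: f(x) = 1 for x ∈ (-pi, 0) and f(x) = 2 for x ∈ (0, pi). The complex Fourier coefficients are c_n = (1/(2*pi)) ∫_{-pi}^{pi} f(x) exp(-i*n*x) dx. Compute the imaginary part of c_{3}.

-1/(3*pi)

Since f is real-valued, Im(c_{3}) = -(1/(2*pi)) ∫_{-pi}^{pi} f(x) sin(3*x) dx = -b_{3}/2.
Split the integral at the breakpoints.
Directly, an antiderivative of (1) sin(3*x) is -cos(3*x)/3; evaluating from -pi to 0: ∫_{-pi}^{0} (1) sin(3*x) dx = (-1/3) - (1/3) = -2/3.
Directly, an antiderivative of (2) sin(3*x) is -2*cos(3*x)/3; evaluating from 0 to pi: ∫_{0}^{pi} (2) sin(3*x) dx = (2/3) - (-2/3) = 4/3.
So ∫_{-pi}^{pi} f(x) sin(3*x) dx = 2/3.
Hence Im(c_{3}) = (-1/(2*pi))·(2/3) = -1/(3*pi).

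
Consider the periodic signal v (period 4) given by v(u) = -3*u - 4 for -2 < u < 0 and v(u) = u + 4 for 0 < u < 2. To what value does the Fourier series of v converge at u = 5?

5

u = 5 differs from u = 1 by 1 full period(s), and the series is 4-periodic.
v is continuous at u = 1 with value 5, so the series converges to 5 there.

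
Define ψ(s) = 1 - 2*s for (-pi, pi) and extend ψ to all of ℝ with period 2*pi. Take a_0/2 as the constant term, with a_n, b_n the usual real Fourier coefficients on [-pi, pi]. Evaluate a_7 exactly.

0

a_7 = 1/pi ∫_{-pi}^{pi} ψ(s) cos(7*s) ds.
Integrating by parts (boundary term plus one more integral), an antiderivative of (1 - 2*s) cos(7*s) is -2*s*sin(7*s)/7 + sin(7*s)/7 - 2*cos(7*s)/49; evaluating from -pi to pi: ∫_{-pi}^{pi} (1 - 2*s) cos(7*s) ds = (2/49) - (2/49) = 0.
Hence a_7 = (1/pi)·(0) = 0.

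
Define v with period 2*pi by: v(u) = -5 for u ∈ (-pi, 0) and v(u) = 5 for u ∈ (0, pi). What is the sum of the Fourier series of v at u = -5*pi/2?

u = -5*pi/2 differs from u = -pi/2 by -1 full period(s), and the series is 2*pi-periodic.
v is continuous at u = -pi/2 with value -5, so the series converges to -5 there.

-5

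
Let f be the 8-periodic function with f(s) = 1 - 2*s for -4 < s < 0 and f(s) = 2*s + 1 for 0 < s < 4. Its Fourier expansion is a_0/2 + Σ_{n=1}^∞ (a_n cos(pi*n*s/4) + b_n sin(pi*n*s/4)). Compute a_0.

a_0 = 1/4 ∫_{-4}^{4} f(s) ds = 1/4 · (40) = 10.

10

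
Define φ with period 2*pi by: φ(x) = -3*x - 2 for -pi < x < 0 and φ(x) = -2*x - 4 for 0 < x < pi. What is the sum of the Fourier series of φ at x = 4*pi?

x = 4*pi differs from x = 0 by 2 full period(s), and the series is 2*pi-periodic.
At x = 0 the one-sided limits are φ(0^-) = -2 and φ(0^+) = -4.
By Dirichlet's theorem the series converges to their average, [(-2) + (-4)]/2 = -3.

-3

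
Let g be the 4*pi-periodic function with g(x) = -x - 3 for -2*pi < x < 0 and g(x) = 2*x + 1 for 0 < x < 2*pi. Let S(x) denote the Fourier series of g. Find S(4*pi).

x = 4*pi differs from x = 0 by 1 full period(s), and the series is 4*pi-periodic.
At x = 0 the one-sided limits are g(0^-) = -3 and g(0^+) = 1.
By Dirichlet's theorem the series converges to their average, [(-3) + (1)]/2 = -1.

-1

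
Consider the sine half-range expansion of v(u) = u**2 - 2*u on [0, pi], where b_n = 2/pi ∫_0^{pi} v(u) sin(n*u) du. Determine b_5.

b_5 = 2/pi ∫_0^{pi} (u**2 - 2*u) sin(5*u) du.
Integrating by parts twice (tabular method), an antiderivative of (u**2 - 2*u) sin(5*u) is -u**2*cos(5*u)/5 + 2*u*sin(5*u)/25 + 2*u*cos(5*u)/5 - 2*sin(5*u)/25 + 2*cos(5*u)/125; evaluating from 0 to pi: ∫_{0}^{pi} (u**2 - 2*u) sin(5*u) du = (-2*pi/5 - 2/125 + pi**2/5) - (2/125) = -2*pi/5 - 4/125 + pi**2/5.
Hence b_5 = (2/pi)·(-2*pi/5 - 4/125 + pi**2/5) = 2*(-50*pi - 4 + 25*pi**2)/(125*pi).

2*(-50*pi - 4 + 25*pi**2)/(125*pi)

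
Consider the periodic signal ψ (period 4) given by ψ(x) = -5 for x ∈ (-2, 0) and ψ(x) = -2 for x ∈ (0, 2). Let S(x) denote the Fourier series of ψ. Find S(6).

-7/2

x = 6 differs from x = 2 by 1 full period(s), and the series is 4-periodic.
At x = 2 the one-sided limits are ψ(2^-) = -2 and ψ(2^+) = -5.
By Dirichlet's theorem the series converges to their average, [(-2) + (-5)]/2 = -7/2.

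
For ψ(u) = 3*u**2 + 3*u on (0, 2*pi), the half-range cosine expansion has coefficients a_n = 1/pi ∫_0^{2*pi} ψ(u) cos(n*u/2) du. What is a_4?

3

a_4 = 1/pi ∫_0^{2*pi} (3*u**2 + 3*u) cos(2*u) du.
Integrating by parts twice (tabular method), an antiderivative of (3*u**2 + 3*u) cos(2*u) is 3*u**2*sin(2*u)/2 + 3*u*sin(2*u)/2 + 3*u*cos(2*u)/2 - 3*sin(2*u)/4 + 3*cos(2*u)/4; evaluating from 0 to 2*pi: ∫_{0}^{2*pi} (3*u**2 + 3*u) cos(2*u) du = (3/4 + 3*pi) - (3/4) = 3*pi.
Hence a_4 = (1/pi)·(3*pi) = 3.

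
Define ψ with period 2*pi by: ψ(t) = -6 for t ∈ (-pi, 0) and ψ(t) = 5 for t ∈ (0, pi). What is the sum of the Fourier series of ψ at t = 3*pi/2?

-6

t = 3*pi/2 differs from t = -pi/2 by 1 full period(s), and the series is 2*pi-periodic.
ψ is continuous at t = -pi/2 with value -6, so the series converges to -6 there.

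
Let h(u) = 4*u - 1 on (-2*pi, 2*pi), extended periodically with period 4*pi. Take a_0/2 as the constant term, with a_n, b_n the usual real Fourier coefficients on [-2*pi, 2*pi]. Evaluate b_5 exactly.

b_5 = (1/(2*pi)) ∫_{-2*pi}^{2*pi} h(u) sin(5*u/2) du.
Integrating by parts (boundary term plus one more integral), an antiderivative of (4*u - 1) sin(5*u/2) is -8*u*cos(5*u/2)/5 + 16*sin(5*u/2)/25 + 2*cos(5*u/2)/5; evaluating from -2*pi to 2*pi: ∫_{-2*pi}^{2*pi} (4*u - 1) sin(5*u/2) du = (-2/5 + 16*pi/5) - (-16*pi/5 - 2/5) = 32*pi/5.
Hence b_5 = (1/(2*pi))·(32*pi/5) = 16/5.

16/5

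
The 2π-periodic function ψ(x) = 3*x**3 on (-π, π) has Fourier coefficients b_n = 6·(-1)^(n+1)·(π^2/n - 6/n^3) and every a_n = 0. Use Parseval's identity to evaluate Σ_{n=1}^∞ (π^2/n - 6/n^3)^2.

Parseval: Σ b_n^2 = (1/π) ∫_{-π}^{π} ψ(x)^2 dx = 18*pi**6/7.
b_n^2 = 36·(π^2/n - 6/n^3)^2, so the sum equals (18*pi**6/7)/36 = pi**6/14.

pi**6/14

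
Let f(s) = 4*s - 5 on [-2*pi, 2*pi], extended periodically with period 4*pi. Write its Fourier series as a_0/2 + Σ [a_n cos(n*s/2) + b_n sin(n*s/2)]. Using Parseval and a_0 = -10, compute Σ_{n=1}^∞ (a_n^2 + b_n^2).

128*pi**2/3

Parseval: a_0^2/2 + Σ_{n≥1} (a_n^2+b_n^2) = (1/(2*pi)) ∫_{-2*pi}^{2*pi} f(s)^2 ds = 50 + 128*pi**2/3.
Subtract a_0^2/2 = 50: Σ (a_n^2+b_n^2) = 128*pi**2/3.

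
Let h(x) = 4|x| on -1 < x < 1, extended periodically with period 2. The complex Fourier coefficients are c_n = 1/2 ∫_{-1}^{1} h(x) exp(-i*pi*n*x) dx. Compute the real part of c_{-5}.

-8/(25*pi**2)

Since h is real-valued, Re(c_{-5}) = 1/2 ∫_{-1}^{1} h(x) cos(-5*pi*x) dx = a_{5}/2.
h is even and cos(-5*pi*x) is even, so the integrand is even: ∫_{-1}^{1} h(x) cos(-5*pi*x) dx = 2∫_0^{1} h(x) cos(-5*pi*x) dx.
Integrating by parts (boundary term plus one more integral), an antiderivative of (4*x) cos(-5*pi*x) is 4*x*sin(5*pi*x)/(5*pi) + 4*cos(5*pi*x)/(25*pi**2); evaluating from 0 to 1: ∫_{0}^{1} (4*x) cos(-5*pi*x) dx = (-4/(25*pi**2)) - (4/(25*pi**2)) = -8/(25*pi**2).
So ∫_{-1}^{1} h(x) cos(-5*pi*x) dx = -16/(25*pi**2).
Hence Re(c_{-5}) = (1/2)·(-16/(25*pi**2)) = -8/(25*pi**2).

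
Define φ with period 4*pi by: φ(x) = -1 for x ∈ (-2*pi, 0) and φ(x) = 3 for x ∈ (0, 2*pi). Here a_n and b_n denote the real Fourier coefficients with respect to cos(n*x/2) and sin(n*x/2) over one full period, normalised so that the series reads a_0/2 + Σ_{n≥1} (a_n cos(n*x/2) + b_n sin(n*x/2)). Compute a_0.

a_0 = (1/(2*pi)) ∫_{-2*pi}^{2*pi} φ(x) dx = (1/(2*pi)) · (4*pi) = 2.

2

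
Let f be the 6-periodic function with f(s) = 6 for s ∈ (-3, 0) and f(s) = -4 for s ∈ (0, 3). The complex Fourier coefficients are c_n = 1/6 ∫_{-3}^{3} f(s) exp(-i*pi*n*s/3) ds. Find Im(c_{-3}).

Since f is real-valued, Im(c_{-3}) = -1/6 ∫_{-3}^{3} f(s) sin(-pi*s) ds = b_{3}/2.
Split the integral at the breakpoints.
Directly, an antiderivative of (6) sin(-pi*s) is 6*cos(pi*s)/pi; evaluating from -3 to 0: ∫_{-3}^{0} (6) sin(-pi*s) ds = (6/pi) - (-6/pi) = 12/pi.
Directly, an antiderivative of (-4) sin(-pi*s) is -4*cos(pi*s)/pi; evaluating from 0 to 3: ∫_{0}^{3} (-4) sin(-pi*s) ds = (4/pi) - (-4/pi) = 8/pi.
So ∫_{-3}^{3} f(s) sin(-pi*s) ds = 20/pi.
Hence Im(c_{-3}) = (-1/6)·(20/pi) = -10/(3*pi).

-10/(3*pi)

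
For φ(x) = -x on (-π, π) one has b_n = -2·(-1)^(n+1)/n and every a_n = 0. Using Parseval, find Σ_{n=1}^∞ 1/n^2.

pi**2/6

Parseval: Σ b_n^2 = (1/π) ∫_{-π}^{π} φ(x)^2 dx = 2*pi**2/3.
Σ b_n^2 = Σ 4/n^2, so Σ 1/n^2 = (2*pi**2/3)/4 = pi**2/6.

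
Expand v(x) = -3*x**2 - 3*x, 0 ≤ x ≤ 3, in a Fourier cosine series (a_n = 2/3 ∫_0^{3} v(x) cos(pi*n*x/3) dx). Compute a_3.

a_3 = 2/3 ∫_0^{3} (-3*x**2 - 3*x) cos(pi*x) dx.
Integrating by parts twice (tabular method), an antiderivative of (-3*x**2 - 3*x) cos(pi*x) is -3*x**2*sin(pi*x)/pi - 3*x*sin(pi*x)/pi - 6*x*cos(pi*x)/pi**2 + 6*sin(pi*x)/pi**3 - 3*cos(pi*x)/pi**2; evaluating from 0 to 3: ∫_{0}^{3} (-3*x**2 - 3*x) cos(pi*x) dx = (21/pi**2) - (-3/pi**2) = 24/pi**2.
Hence a_3 = (2/3)·(24/pi**2) = 16/pi**2.

16/pi**2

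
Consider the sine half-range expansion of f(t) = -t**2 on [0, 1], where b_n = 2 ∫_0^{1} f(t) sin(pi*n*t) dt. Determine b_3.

2*(4 - 9*pi**2)/(27*pi**3)

b_3 = 2 ∫_0^{1} (-t**2) sin(3*pi*t) dt.
Integrating by parts twice (tabular method), an antiderivative of (-t**2) sin(3*pi*t) is t**2*cos(3*pi*t)/(3*pi) - 2*t*sin(3*pi*t)/(9*pi**2) - 2*cos(3*pi*t)/(27*pi**3); evaluating from 0 to 1: ∫_{0}^{1} (-t**2) sin(3*pi*t) dt = ((2 - 9*pi**2)/(27*pi**3)) - (-2/(27*pi**3)) = (4 - 9*pi**2)/(27*pi**3).
Hence b_3 = 2·((4 - 9*pi**2)/(27*pi**3)) = 2*(4 - 9*pi**2)/(27*pi**3).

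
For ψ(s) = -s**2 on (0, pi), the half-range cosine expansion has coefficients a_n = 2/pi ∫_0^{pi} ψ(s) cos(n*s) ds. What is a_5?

a_5 = 2/pi ∫_0^{pi} (-s**2) cos(5*s) ds.
Integrating by parts twice (tabular method), an antiderivative of (-s**2) cos(5*s) is -s**2*sin(5*s)/5 - 2*s*cos(5*s)/25 + 2*sin(5*s)/125; evaluating from 0 to pi: ∫_{0}^{pi} (-s**2) cos(5*s) ds = (2*pi/25) - (0) = 2*pi/25.
Hence a_5 = (2/pi)·(2*pi/25) = 4/25.

4/25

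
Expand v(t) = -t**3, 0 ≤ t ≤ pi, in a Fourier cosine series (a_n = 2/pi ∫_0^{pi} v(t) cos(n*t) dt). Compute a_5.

6*(-4 + 25*pi**2)/(625*pi)

a_5 = 2/pi ∫_0^{pi} (-t**3) cos(5*t) dt.
Integrating by parts three times (tabular method), an antiderivative of (-t**3) cos(5*t) is -t**3*sin(5*t)/5 - 3*t**2*cos(5*t)/25 + 6*t*sin(5*t)/125 + 6*cos(5*t)/625; evaluating from 0 to pi: ∫_{0}^{pi} (-t**3) cos(5*t) dt = (-6/625 + 3*pi**2/25) - (6/625) = -12/625 + 3*pi**2/25.
Hence a_5 = (2/pi)·(-12/625 + 3*pi**2/25) = 6*(-4 + 25*pi**2)/(625*pi).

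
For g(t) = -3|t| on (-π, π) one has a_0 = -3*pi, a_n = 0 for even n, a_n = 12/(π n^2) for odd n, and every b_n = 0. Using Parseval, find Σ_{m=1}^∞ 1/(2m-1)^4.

pi**4/96

Parseval: a_0^2/2 + Σ a_n^2 = (1/π) ∫_{-π}^{π} g(t)^2 dt = 6*pi**2.
Subtract a_0^2/2 = 9*pi**2/2: Σ a_n^2 = 3*pi**2/2.
Only odd n contribute, with a_n^2 = 144/(π^2 n^4), so Σ_{m≥1} 1/(2m-1)^4 = π^2·(3*pi**2/2)/144 = pi**4/96.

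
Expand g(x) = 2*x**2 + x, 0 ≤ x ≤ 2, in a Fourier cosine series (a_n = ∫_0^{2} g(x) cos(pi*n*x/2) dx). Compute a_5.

a_5 = ∫_0^{2} (2*x**2 + x) cos(5*pi*x/2) dx.
Integrating by parts twice (tabular method), an antiderivative of (2*x**2 + x) cos(5*pi*x/2) is 4*x**2*sin(5*pi*x/2)/(5*pi) + 2*x*sin(5*pi*x/2)/(5*pi) + 16*x*cos(5*pi*x/2)/(25*pi**2) - 32*sin(5*pi*x/2)/(125*pi**3) + 4*cos(5*pi*x/2)/(25*pi**2); evaluating from 0 to 2: ∫_{0}^{2} (2*x**2 + x) cos(5*pi*x/2) dx = (-36/(25*pi**2)) - (4/(25*pi**2)) = -8/(5*pi**2).
Hence a_5 = -8/(5*pi**2).

-8/(5*pi**2)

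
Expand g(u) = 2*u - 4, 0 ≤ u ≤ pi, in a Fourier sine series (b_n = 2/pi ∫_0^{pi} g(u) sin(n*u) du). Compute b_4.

-1

b_4 = 2/pi ∫_0^{pi} (2*u - 4) sin(4*u) du.
Integrating by parts (boundary term plus one more integral), an antiderivative of (2*u - 4) sin(4*u) is -u*cos(4*u)/2 + sin(4*u)/8 + cos(4*u); evaluating from 0 to pi: ∫_{0}^{pi} (2*u - 4) sin(4*u) du = (1 - pi/2) - (1) = -pi/2.
Hence b_4 = (2/pi)·(-pi/2) = -1.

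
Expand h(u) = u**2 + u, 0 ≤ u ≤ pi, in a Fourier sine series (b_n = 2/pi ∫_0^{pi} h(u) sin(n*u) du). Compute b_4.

b_4 = 2/pi ∫_0^{pi} (u**2 + u) sin(4*u) du.
Integrating by parts twice (tabular method), an antiderivative of (u**2 + u) sin(4*u) is -u**2*cos(4*u)/4 + u*sin(4*u)/8 - u*cos(4*u)/4 + sin(4*u)/16 + cos(4*u)/32; evaluating from 0 to pi: ∫_{0}^{pi} (u**2 + u) sin(4*u) du = (-pi**2/4 - pi/4 + 1/32) - (1/32) = -pi*(1 + pi)/4.
Hence b_4 = (2/pi)·(-pi*(1 + pi)/4) = -pi/2 - 1/2.

-pi/2 - 1/2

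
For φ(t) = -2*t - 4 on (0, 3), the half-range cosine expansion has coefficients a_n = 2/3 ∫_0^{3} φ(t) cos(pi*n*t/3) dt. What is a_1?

24/pi**2

a_1 = 2/3 ∫_0^{3} (-2*t - 4) cos(pi*t/3) dt.
Integrating by parts (boundary term plus one more integral), an antiderivative of (-2*t - 4) cos(pi*t/3) is -6*t*sin(pi*t/3)/pi - 12*sin(pi*t/3)/pi - 18*cos(pi*t/3)/pi**2; evaluating from 0 to 3: ∫_{0}^{3} (-2*t - 4) cos(pi*t/3) dt = (18/pi**2) - (-18/pi**2) = 36/pi**2.
Hence a_1 = (2/3)·(36/pi**2) = 24/pi**2.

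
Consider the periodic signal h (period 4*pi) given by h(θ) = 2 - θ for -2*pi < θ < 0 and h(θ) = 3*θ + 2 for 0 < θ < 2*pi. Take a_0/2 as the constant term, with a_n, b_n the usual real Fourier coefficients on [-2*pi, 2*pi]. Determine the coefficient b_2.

b_2 = (1/(2*pi)) ∫_{-2*pi}^{2*pi} h(θ) sin(θ) dθ.
Split the integral at the breakpoints.
Integrating by parts (boundary term plus one more integral), an antiderivative of (2 - θ) sin(θ) is θ*cos(θ) - sin(θ) - 2*cos(θ); evaluating from -2*pi to 0: ∫_{-2*pi}^{0} (2 - θ) sin(θ) dθ = (-2) - (-2*pi - 2) = 2*pi.
Integrating by parts (boundary term plus one more integral), an antiderivative of (3*θ + 2) sin(θ) is -3*θ*cos(θ) + 3*sin(θ) - 2*cos(θ); evaluating from 0 to 2*pi: ∫_{0}^{2*pi} (3*θ + 2) sin(θ) dθ = (-6*pi - 2) - (-2) = -6*pi.
Summing the pieces and multiplying by (1/(2*pi)) gives b_2 = -2.

-2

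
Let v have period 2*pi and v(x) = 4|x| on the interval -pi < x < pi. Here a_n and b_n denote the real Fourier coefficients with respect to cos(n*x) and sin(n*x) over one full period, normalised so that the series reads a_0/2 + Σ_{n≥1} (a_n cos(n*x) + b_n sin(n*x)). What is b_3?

b_3 = 1/pi ∫_{-pi}^{pi} v(x) sin(3*x) dx.
v is even and sin(3*x) is odd, so the integrand is odd over a symmetric interval and the integral vanishes.

0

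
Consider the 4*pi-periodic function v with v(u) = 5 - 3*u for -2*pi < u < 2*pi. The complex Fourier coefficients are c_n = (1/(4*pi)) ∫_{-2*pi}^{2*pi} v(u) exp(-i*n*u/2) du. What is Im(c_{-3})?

Since v is real-valued, Im(c_{-3}) = -(1/(4*pi)) ∫_{-2*pi}^{2*pi} v(u) sin(-3*u/2) du = b_{3}/2.
Integrating by parts (boundary term plus one more integral), an antiderivative of (5 - 3*u) sin(-3*u/2) is -2*u*cos(3*u/2) + 4*sin(3*u/2)/3 + 10*cos(3*u/2)/3; evaluating from -2*pi to 2*pi: ∫_{-2*pi}^{2*pi} (5 - 3*u) sin(-3*u/2) du = (-10/3 + 4*pi) - (-4*pi - 10/3) = 8*pi.
Hence Im(c_{-3}) = (-1/(4*pi))·(8*pi) = -2.

-2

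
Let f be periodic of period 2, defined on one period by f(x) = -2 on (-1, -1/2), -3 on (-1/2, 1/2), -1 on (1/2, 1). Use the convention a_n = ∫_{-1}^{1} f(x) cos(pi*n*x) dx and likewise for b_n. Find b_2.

-1/pi

b_2 = ∫_{-1}^{1} f(x) sin(2*pi*x) dx.
Split the integral at the breakpoints.
Directly, an antiderivative of (-2) sin(2*pi*x) is cos(2*pi*x)/pi; evaluating from -1 to -1/2: ∫_{-1}^{-1/2} (-2) sin(2*pi*x) dx = (-1/pi) - (1/pi) = -2/pi.
Directly, an antiderivative of (-3) sin(2*pi*x) is 3*cos(2*pi*x)/(2*pi); evaluating from -1/2 to 1/2: ∫_{-1/2}^{1/2} (-3) sin(2*pi*x) dx = (-3/(2*pi)) - (-3/(2*pi)) = 0.
Directly, an antiderivative of (-1) sin(2*pi*x) is cos(2*pi*x)/(2*pi); evaluating from 1/2 to 1: ∫_{1/2}^{1} (-1) sin(2*pi*x) dx = (1/(2*pi)) - (-1/(2*pi)) = 1/pi.
Summing the pieces gives b_2 = -1/pi.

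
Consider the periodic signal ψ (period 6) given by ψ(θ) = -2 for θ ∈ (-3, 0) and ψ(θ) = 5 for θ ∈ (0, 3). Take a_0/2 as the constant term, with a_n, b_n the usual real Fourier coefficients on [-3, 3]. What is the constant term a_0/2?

3/2

a_0 = 1/3 ∫_{-3}^{3} ψ(θ) dθ = 1/3 · (9) = 3.
So the constant term a_0/2 = 3/2.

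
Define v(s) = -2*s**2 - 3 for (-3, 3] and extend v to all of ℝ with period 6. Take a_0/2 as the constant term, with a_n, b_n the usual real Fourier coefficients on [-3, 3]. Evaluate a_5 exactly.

72/(25*pi**2)

a_5 = 1/3 ∫_{-3}^{3} v(s) cos(5*pi*s/3) ds.
v is even and cos(5*pi*s/3) is even, so the integrand is even and a_5 = 2/3 ∫_0^{3} v(s) cos(5*pi*s/3) ds.
Integrating by parts twice (tabular method), an antiderivative of (-2*s**2 - 3) cos(5*pi*s/3) is -6*s**2*sin(5*pi*s/3)/(5*pi) - 36*s*cos(5*pi*s/3)/(25*pi**2) - 9*sin(5*pi*s/3)/(5*pi) + 108*sin(5*pi*s/3)/(125*pi**3); evaluating from 0 to 3: ∫_{0}^{3} (-2*s**2 - 3) cos(5*pi*s/3) ds = (108/(25*pi**2)) - (0) = 108/(25*pi**2).
Hence a_5 = (2/3)·(108/(25*pi**2)) = 72/(25*pi**2).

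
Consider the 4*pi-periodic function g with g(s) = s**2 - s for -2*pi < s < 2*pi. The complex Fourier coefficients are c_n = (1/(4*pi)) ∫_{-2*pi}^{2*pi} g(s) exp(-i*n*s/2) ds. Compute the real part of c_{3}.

-8/9

Since g is real-valued, Re(c_{3}) = (1/(4*pi)) ∫_{-2*pi}^{2*pi} g(s) cos(3*s/2) ds = a_{3}/2.
Integrating by parts twice (tabular method), an antiderivative of (s**2 - s) cos(3*s/2) is 2*s**2*sin(3*s/2)/3 - 2*s*sin(3*s/2)/3 + 8*s*cos(3*s/2)/9 - 16*sin(3*s/2)/27 - 4*cos(3*s/2)/9; evaluating from -2*pi to 2*pi: ∫_{-2*pi}^{2*pi} (s**2 - s) cos(3*s/2) ds = (4/9 - 16*pi/9) - (4/9 + 16*pi/9) = -32*pi/9.
Hence Re(c_{3}) = (1/(4*pi))·(-32*pi/9) = -8/9.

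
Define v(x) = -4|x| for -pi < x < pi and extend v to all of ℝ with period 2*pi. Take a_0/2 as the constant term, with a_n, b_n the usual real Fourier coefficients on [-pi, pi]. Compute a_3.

16/(9*pi)

a_3 = 1/pi ∫_{-pi}^{pi} v(x) cos(3*x) dx.
v is even and cos(3*x) is even, so the integrand is even and a_3 = 2/pi ∫_0^{pi} v(x) cos(3*x) dx.
Integrating by parts (boundary term plus one more integral), an antiderivative of (-4*x) cos(3*x) is -4*x*sin(3*x)/3 - 4*cos(3*x)/9; evaluating from 0 to pi: ∫_{0}^{pi} (-4*x) cos(3*x) dx = (4/9) - (-4/9) = 8/9.
Hence a_3 = (2/pi)·(8/9) = 16/(9*pi).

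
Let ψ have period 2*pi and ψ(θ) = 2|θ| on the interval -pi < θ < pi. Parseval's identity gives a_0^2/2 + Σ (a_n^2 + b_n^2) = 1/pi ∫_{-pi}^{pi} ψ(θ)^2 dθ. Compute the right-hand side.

1/pi ∫_{-pi}^{pi} ψ(θ)^2 dθ = 1/pi · (8*pi**3/3) = 8*pi**2/3.

8*pi**2/3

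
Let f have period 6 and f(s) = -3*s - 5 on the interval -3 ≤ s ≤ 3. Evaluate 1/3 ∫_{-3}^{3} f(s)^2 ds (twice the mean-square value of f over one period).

104

1/3 ∫_{-3}^{3} f(s)^2 ds = 1/3 · (312) = 104.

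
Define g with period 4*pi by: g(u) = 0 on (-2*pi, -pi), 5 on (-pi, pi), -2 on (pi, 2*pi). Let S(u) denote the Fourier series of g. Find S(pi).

At u = pi the one-sided limits are g(pi^-) = 5 and g(pi^+) = -2.
By Dirichlet's theorem the series converges to their average, [(5) + (-2)]/2 = 3/2.

3/2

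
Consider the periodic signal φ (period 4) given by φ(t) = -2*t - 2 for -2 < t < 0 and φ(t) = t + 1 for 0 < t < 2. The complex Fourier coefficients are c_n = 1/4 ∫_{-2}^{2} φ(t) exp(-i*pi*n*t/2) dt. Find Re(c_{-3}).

Since φ is real-valued, Re(c_{-3}) = 1/4 ∫_{-2}^{2} φ(t) cos(-3*pi*t/2) dt = a_{3}/2.
Split the integral at the breakpoints.
Integrating by parts (boundary term plus one more integral), an antiderivative of (-2*t - 2) cos(-3*pi*t/2) is -4*t*sin(3*pi*t/2)/(3*pi) - 4*sin(3*pi*t/2)/(3*pi) - 8*cos(3*pi*t/2)/(9*pi**2); evaluating from -2 to 0: ∫_{-2}^{0} (-2*t - 2) cos(-3*pi*t/2) dt = (-8/(9*pi**2)) - (8/(9*pi**2)) = -16/(9*pi**2).
Integrating by parts (boundary term plus one more integral), an antiderivative of (t + 1) cos(-3*pi*t/2) is 2*t*sin(3*pi*t/2)/(3*pi) + 2*sin(3*pi*t/2)/(3*pi) + 4*cos(3*pi*t/2)/(9*pi**2); evaluating from 0 to 2: ∫_{0}^{2} (t + 1) cos(-3*pi*t/2) dt = (-4/(9*pi**2)) - (4/(9*pi**2)) = -8/(9*pi**2).
So ∫_{-2}^{2} φ(t) cos(-3*pi*t/2) dt = -8/(3*pi**2).
Hence Re(c_{-3}) = (1/4)·(-8/(3*pi**2)) = -2/(3*pi**2).

-2/(3*pi**2)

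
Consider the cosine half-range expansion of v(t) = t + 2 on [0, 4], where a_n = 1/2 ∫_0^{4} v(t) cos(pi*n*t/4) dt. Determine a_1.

-16/pi**2

a_1 = 1/2 ∫_0^{4} (t + 2) cos(pi*t/4) dt.
Integrating by parts (boundary term plus one more integral), an antiderivative of (t + 2) cos(pi*t/4) is 4*t*sin(pi*t/4)/pi + 8*sin(pi*t/4)/pi + 16*cos(pi*t/4)/pi**2; evaluating from 0 to 4: ∫_{0}^{4} (t + 2) cos(pi*t/4) dt = (-16/pi**2) - (16/pi**2) = -32/pi**2.
Hence a_1 = (1/2)·(-32/pi**2) = -16/pi**2.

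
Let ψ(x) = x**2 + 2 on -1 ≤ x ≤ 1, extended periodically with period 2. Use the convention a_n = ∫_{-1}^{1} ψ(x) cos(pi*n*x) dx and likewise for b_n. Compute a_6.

a_6 = ∫_{-1}^{1} ψ(x) cos(6*pi*x) dx.
ψ is even and cos(6*pi*x) is even, so the integrand is even and a_6 = 2 ∫_0^{1} ψ(x) cos(6*pi*x) dx.
Integrating by parts twice (tabular method), an antiderivative of (x**2 + 2) cos(6*pi*x) is x**2*sin(6*pi*x)/(6*pi) + x*cos(6*pi*x)/(18*pi**2) - sin(6*pi*x)/(108*pi**3) + sin(6*pi*x)/(3*pi); evaluating from 0 to 1: ∫_{0}^{1} (x**2 + 2) cos(6*pi*x) dx = (1/(18*pi**2)) - (0) = 1/(18*pi**2).
Hence a_6 = 2·(1/(18*pi**2)) = 1/(9*pi**2).

1/(9*pi**2)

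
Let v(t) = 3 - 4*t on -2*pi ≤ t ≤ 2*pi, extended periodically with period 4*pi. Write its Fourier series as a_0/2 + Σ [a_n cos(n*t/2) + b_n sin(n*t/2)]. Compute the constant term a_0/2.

3

a_0 = (1/(2*pi)) ∫_{-2*pi}^{2*pi} v(t) dt = (1/(2*pi)) · (12*pi) = 6.
So the constant term a_0/2 = 3.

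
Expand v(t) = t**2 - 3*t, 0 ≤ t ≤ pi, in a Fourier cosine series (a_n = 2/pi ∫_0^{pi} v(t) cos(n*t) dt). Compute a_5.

a_5 = 2/pi ∫_0^{pi} (t**2 - 3*t) cos(5*t) dt.
Integrating by parts twice (tabular method), an antiderivative of (t**2 - 3*t) cos(5*t) is t**2*sin(5*t)/5 - 3*t*sin(5*t)/5 + 2*t*cos(5*t)/25 - 2*sin(5*t)/125 - 3*cos(5*t)/25; evaluating from 0 to pi: ∫_{0}^{pi} (t**2 - 3*t) cos(5*t) dt = (3/25 - 2*pi/25) - (-3/25) = 6/25 - 2*pi/25.
Hence a_5 = (2/pi)·(6/25 - 2*pi/25) = 4*(3 - pi)/(25*pi).

4*(3 - pi)/(25*pi)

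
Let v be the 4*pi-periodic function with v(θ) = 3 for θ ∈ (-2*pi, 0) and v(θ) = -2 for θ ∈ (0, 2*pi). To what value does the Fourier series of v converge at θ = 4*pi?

1/2

θ = 4*pi differs from θ = 0 by 1 full period(s), and the series is 4*pi-periodic.
At θ = 0 the one-sided limits are v(0^-) = 3 and v(0^+) = -2.
By Dirichlet's theorem the series converges to their average, [(3) + (-2)]/2 = 1/2.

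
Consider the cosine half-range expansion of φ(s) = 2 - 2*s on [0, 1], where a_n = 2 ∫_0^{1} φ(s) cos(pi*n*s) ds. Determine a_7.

8/(49*pi**2)

a_7 = 2 ∫_0^{1} (2 - 2*s) cos(7*pi*s) ds.
Integrating by parts (boundary term plus one more integral), an antiderivative of (2 - 2*s) cos(7*pi*s) is -2*s*sin(7*pi*s)/(7*pi) + 2*sin(7*pi*s)/(7*pi) - 2*cos(7*pi*s)/(49*pi**2); evaluating from 0 to 1: ∫_{0}^{1} (2 - 2*s) cos(7*pi*s) ds = (2/(49*pi**2)) - (-2/(49*pi**2)) = 4/(49*pi**2).
Hence a_7 = 2·(4/(49*pi**2)) = 8/(49*pi**2).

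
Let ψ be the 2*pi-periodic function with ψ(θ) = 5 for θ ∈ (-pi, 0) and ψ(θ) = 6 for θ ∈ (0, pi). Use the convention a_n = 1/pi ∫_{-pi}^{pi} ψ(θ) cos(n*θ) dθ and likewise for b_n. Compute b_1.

b_1 = 1/pi ∫_{-pi}^{pi} ψ(θ) sin(θ) dθ.
Split the integral at the breakpoints.
Directly, an antiderivative of (5) sin(θ) is -5*cos(θ); evaluating from -pi to 0: ∫_{-pi}^{0} (5) sin(θ) dθ = (-5) - (5) = -10.
Directly, an antiderivative of (6) sin(θ) is -6*cos(θ); evaluating from 0 to pi: ∫_{0}^{pi} (6) sin(θ) dθ = (6) - (-6) = 12.
Summing the pieces and multiplying by (1/pi) gives b_1 = 2/pi.

2/pi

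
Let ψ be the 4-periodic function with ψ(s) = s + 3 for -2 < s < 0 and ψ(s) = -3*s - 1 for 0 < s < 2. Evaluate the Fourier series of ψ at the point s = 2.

At s = 2 the one-sided limits are ψ(2^-) = -7 and ψ(2^+) = 1.
By Dirichlet's theorem the series converges to their average, [(-7) + (1)]/2 = -3.

-3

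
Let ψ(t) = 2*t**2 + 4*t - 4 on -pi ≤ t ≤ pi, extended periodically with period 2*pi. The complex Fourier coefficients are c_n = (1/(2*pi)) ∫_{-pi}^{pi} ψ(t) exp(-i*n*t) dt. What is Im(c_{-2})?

-2

Since ψ is real-valued, Im(c_{-2}) = -(1/(2*pi)) ∫_{-pi}^{pi} ψ(t) sin(-2*t) dt = b_{2}/2.
Integrating by parts twice (tabular method), an antiderivative of (2*t**2 + 4*t - 4) sin(-2*t) is t**2*cos(2*t) - t*sin(2*t) + 2*t*cos(2*t) - sin(2*t) - 5*cos(2*t)/2; evaluating from -pi to pi: ∫_{-pi}^{pi} (2*t**2 + 4*t - 4) sin(-2*t) dt = (-5/2 + 2*pi + pi**2) - (-2*pi - 5/2 + pi**2) = 4*pi.
Hence Im(c_{-2}) = (-1/(2*pi))·(4*pi) = -2.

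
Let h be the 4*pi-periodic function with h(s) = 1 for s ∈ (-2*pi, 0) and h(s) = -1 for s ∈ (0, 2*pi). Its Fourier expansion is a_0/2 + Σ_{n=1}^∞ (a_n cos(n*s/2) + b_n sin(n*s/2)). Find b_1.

b_1 = (1/(2*pi)) ∫_{-2*pi}^{2*pi} h(s) sin(s/2) ds.
h is odd and sin(s/2) is odd, so the integrand is even and b_1 = 1/pi ∫_0^{2*pi} h(s) sin(s/2) ds.
Directly, an antiderivative of (-1) sin(s/2) is 2*cos(s/2); evaluating from 0 to 2*pi: ∫_{0}^{2*pi} (-1) sin(s/2) ds = (-2) - (2) = -4.
Hence b_1 = (1/pi)·(-4) = -4/pi.

-4/pi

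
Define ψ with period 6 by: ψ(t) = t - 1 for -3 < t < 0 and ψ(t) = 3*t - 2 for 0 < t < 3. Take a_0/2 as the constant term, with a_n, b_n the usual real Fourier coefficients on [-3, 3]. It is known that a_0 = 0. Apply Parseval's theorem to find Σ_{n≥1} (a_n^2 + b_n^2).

Parseval: a_0^2/2 + Σ_{n≥1} (a_n^2+b_n^2) = 1/3 ∫_{-3}^{3} ψ(t)^2 dt = 20.
Subtract a_0^2/2 = 0: Σ (a_n^2+b_n^2) = 20.

20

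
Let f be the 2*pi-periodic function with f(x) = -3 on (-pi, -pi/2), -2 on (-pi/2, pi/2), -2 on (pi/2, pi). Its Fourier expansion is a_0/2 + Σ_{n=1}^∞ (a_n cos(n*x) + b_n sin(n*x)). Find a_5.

a_5 = 1/pi ∫_{-pi}^{pi} f(x) cos(5*x) dx.
Split the integral at the breakpoints.
Directly, an antiderivative of (-3) cos(5*x) is -3*sin(5*x)/5; evaluating from -pi to -pi/2: ∫_{-pi}^{-pi/2} (-3) cos(5*x) dx = (3/5) - (0) = 3/5.
Directly, an antiderivative of (-2) cos(5*x) is -2*sin(5*x)/5; evaluating from -pi/2 to pi/2: ∫_{-pi/2}^{pi/2} (-2) cos(5*x) dx = (-2/5) - (2/5) = -4/5.
Directly, an antiderivative of (-2) cos(5*x) is -2*sin(5*x)/5; evaluating from pi/2 to pi: ∫_{pi/2}^{pi} (-2) cos(5*x) dx = (0) - (-2/5) = 2/5.
Summing the pieces and multiplying by (1/pi) gives a_5 = 1/(5*pi).

1/(5*pi)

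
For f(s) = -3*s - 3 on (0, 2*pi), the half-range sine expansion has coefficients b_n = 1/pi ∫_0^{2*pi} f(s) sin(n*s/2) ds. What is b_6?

2

b_6 = 1/pi ∫_0^{2*pi} (-3*s - 3) sin(3*s) ds.
Integrating by parts (boundary term plus one more integral), an antiderivative of (-3*s - 3) sin(3*s) is s*cos(3*s) - sin(3*s)/3 + cos(3*s); evaluating from 0 to 2*pi: ∫_{0}^{2*pi} (-3*s - 3) sin(3*s) ds = (1 + 2*pi) - (1) = 2*pi.
Hence b_6 = (1/pi)·(2*pi) = 2.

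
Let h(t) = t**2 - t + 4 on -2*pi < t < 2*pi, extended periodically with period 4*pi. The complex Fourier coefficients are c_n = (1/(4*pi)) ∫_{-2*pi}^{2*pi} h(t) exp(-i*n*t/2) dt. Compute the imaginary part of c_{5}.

2/5

Since h is real-valued, Im(c_{5}) = -(1/(4*pi)) ∫_{-2*pi}^{2*pi} h(t) sin(5*t/2) dt = -b_{5}/2.
Integrating by parts twice (tabular method), an antiderivative of (t**2 - t + 4) sin(5*t/2) is -2*t**2*cos(5*t/2)/5 + 8*t*sin(5*t/2)/25 + 2*t*cos(5*t/2)/5 - 4*sin(5*t/2)/25 - 184*cos(5*t/2)/125; evaluating from -2*pi to 2*pi: ∫_{-2*pi}^{2*pi} (t**2 - t + 4) sin(5*t/2) dt = (-4*pi/5 + 184/125 + 8*pi**2/5) - (184/125 + 4*pi/5 + 8*pi**2/5) = -8*pi/5.
Hence Im(c_{5}) = (-1/(4*pi))·(-8*pi/5) = 2/5.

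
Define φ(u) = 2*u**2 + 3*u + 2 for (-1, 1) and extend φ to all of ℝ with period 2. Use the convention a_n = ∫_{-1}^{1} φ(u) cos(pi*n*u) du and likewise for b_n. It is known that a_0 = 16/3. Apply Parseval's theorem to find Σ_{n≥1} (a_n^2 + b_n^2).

302/45

Parseval: a_0^2/2 + Σ_{n≥1} (a_n^2+b_n^2) = ∫_{-1}^{1} φ(u)^2 du = 314/15.
Subtract a_0^2/2 = 128/9: Σ (a_n^2+b_n^2) = 302/45.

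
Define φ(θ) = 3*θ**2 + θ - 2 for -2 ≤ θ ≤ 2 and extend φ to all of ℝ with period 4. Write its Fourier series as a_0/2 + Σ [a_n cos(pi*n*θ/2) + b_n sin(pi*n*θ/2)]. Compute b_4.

-1/pi

b_4 = 1/2 ∫_{-2}^{2} φ(θ) sin(2*pi*θ) dθ.
Integrating by parts twice (tabular method), an antiderivative of (3*θ**2 + θ - 2) sin(2*pi*θ) is -3*θ**2*cos(2*pi*θ)/(2*pi) + 3*θ*sin(2*pi*θ)/(2*pi**2) - θ*cos(2*pi*θ)/(2*pi) + sin(2*pi*θ)/(4*pi**2) + 3*cos(2*pi*θ)/(4*pi**3) + cos(2*pi*θ)/pi; evaluating from -2 to 2: ∫_{-2}^{2} (3*θ**2 + θ - 2) sin(2*pi*θ) dθ = (-6/pi + 3/(4*pi**3)) - (-4/pi + 3/(4*pi**3)) = -2/pi.
Hence b_4 = (1/2)·(-2/pi) = -1/pi.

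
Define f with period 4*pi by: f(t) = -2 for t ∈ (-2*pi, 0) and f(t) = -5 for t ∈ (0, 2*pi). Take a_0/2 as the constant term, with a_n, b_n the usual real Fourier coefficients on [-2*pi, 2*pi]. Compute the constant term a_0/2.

a_0 = (1/(2*pi)) ∫_{-2*pi}^{2*pi} f(t) dt = (1/(2*pi)) · (-14*pi) = -7.
So the constant term a_0/2 = -7/2.

-7/2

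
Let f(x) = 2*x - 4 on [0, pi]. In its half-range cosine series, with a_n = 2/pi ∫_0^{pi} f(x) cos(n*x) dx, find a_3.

a_3 = 2/pi ∫_0^{pi} (2*x - 4) cos(3*x) dx.
Integrating by parts (boundary term plus one more integral), an antiderivative of (2*x - 4) cos(3*x) is 2*x*sin(3*x)/3 - 4*sin(3*x)/3 + 2*cos(3*x)/9; evaluating from 0 to pi: ∫_{0}^{pi} (2*x - 4) cos(3*x) dx = (-2/9) - (2/9) = -4/9.
Hence a_3 = (2/pi)·(-4/9) = -8/(9*pi).

-8/(9*pi)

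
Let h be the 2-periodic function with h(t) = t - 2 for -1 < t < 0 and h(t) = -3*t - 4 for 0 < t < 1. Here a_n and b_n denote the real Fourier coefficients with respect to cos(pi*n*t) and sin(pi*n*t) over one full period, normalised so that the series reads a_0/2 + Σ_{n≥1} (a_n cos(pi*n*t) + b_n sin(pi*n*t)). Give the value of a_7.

8/(49*pi**2)

a_7 = ∫_{-1}^{1} h(t) cos(7*pi*t) dt.
Split the integral at the breakpoints.
Integrating by parts (boundary term plus one more integral), an antiderivative of (t - 2) cos(7*pi*t) is t*sin(7*pi*t)/(7*pi) - 2*sin(7*pi*t)/(7*pi) + cos(7*pi*t)/(49*pi**2); evaluating from -1 to 0: ∫_{-1}^{0} (t - 2) cos(7*pi*t) dt = (1/(49*pi**2)) - (-1/(49*pi**2)) = 2/(49*pi**2).
Integrating by parts (boundary term plus one more integral), an antiderivative of (-3*t - 4) cos(7*pi*t) is -3*t*sin(7*pi*t)/(7*pi) - 4*sin(7*pi*t)/(7*pi) - 3*cos(7*pi*t)/(49*pi**2); evaluating from 0 to 1: ∫_{0}^{1} (-3*t - 4) cos(7*pi*t) dt = (3/(49*pi**2)) - (-3/(49*pi**2)) = 6/(49*pi**2).
Summing the pieces gives a_7 = 8/(49*pi**2).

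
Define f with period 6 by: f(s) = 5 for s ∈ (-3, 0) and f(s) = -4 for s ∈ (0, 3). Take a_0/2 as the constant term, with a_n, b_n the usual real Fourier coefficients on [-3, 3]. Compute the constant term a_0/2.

1/2

a_0 = 1/3 ∫_{-3}^{3} f(s) ds = 1/3 · (3) = 1.
So the constant term a_0/2 = 1/2.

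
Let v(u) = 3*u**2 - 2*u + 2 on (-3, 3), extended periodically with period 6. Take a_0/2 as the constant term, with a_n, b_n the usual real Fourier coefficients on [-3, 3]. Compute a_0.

22

a_0 = 1/3 ∫_{-3}^{3} v(u) du = 1/3 · (66) = 22.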